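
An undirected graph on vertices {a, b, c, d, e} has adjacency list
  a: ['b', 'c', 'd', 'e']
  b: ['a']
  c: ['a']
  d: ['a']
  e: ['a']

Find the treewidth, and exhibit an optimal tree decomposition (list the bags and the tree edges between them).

Treewidth 1.
One such decomposition:
Bags: B1 = {a, b}  B2 = {a, c}  B3 = {a, d}  B4 = {a, e}
Tree: B1–B2, B1–B3, B1–B4

Every bag has size at most 2, so the width is 2 − 1 = 1 and tw(G) ≤ 1. Any graph with an edge has treewidth ≥ 1, and G has the edge b–a. The upper and lower bounds meet at 1, so that is the treewidth.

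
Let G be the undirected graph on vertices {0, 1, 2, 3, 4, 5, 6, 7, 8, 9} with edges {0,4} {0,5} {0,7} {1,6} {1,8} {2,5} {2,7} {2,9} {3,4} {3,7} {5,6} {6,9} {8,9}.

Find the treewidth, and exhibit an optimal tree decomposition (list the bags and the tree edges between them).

Treewidth 2.
One optimal decomposition is:
Bags: B1 = {1, 6, 8}  B2 = {6, 8, 9}  B3 = {5, 6, 9}  B4 = {2, 5, 9}  B5 = {0, 2, 5}  B6 = {0, 2, 7}  B7 = {0, 4, 7}  B8 = {3, 4, 7}
Tree: B1–B2, B2–B3, B3–B4, B4–B5, B5–B6, B6–B7, B7–B8

Each bag holds 3 vertices, so the decomposition has width 2, which upper-bounds the treewidth. For the lower bound, G contains the cycle 1–8–9–6–1, so G is not a forest; only forests have treewidth ≤ 1, hence tw(G) ≥ 2. The upper and lower bounds meet at 2, so that is the treewidth.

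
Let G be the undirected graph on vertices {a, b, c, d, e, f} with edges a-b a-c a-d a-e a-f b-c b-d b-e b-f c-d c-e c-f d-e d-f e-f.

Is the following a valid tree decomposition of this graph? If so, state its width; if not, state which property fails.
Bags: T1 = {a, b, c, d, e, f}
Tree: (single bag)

Yes; width 5.

Every vertex of G appears in some bag (union = {a, b, c, d, e, f}); every edge is covered by a bag; and for each vertex v the set of bags containing v is connected in the bag tree. The decomposition is therefore valid. The largest bag has 6 vertices, so the width is 5.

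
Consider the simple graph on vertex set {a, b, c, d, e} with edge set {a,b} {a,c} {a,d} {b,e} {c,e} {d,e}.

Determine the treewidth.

A width-2 tree decomposition is:
Bags: B1 = {a, b, e}  B2 = {a, c, e}  B3 = {a, d, e}
Tree: B1–B2, B2–B3
Every bag has size at most 3, so the width is 3 − 1 = 2 and tw(G) ≤ 2. Since b–a–c–e–b is a cycle in G, G is not acyclic. Forests are exactly the graphs of treewidth ≤ 1, so tw(G) ≥ 2. Hence tw(G) = 2 exactly.

2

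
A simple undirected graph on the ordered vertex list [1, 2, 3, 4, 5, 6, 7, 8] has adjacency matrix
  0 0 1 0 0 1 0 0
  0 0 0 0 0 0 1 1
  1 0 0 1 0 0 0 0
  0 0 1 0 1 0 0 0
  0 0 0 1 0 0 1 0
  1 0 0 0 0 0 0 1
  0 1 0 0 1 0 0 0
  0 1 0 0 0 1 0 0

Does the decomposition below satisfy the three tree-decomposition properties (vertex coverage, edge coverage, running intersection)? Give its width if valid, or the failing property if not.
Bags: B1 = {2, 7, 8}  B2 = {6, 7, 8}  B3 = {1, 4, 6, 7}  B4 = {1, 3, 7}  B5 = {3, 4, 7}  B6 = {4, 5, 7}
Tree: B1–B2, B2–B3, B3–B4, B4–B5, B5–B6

A tree decomposition must satisfy three properties: every vertex lies in some bag; for every edge, both endpoints lie together in some bag; and for every vertex, the bags containing it form a connected subtree. Here bags containing vertex 4 are not connected in the tree, so the decomposition is invalid.

No — bags containing vertex 4 are not connected in the tree.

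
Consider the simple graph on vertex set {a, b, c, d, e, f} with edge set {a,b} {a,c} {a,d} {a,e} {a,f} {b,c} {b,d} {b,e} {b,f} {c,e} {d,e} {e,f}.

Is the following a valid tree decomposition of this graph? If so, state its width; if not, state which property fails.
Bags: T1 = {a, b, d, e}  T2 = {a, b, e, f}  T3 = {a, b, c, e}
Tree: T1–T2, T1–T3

Yes; width 3.

Checking the three conditions: (i) the bags cover all of {a, b, c, d, e, f}; (ii) for each edge, some bag contains both endpoints; (iii) the bags containing any fixed vertex form a subtree. All hold, so the decomposition is valid with width 4 − 1 = 3.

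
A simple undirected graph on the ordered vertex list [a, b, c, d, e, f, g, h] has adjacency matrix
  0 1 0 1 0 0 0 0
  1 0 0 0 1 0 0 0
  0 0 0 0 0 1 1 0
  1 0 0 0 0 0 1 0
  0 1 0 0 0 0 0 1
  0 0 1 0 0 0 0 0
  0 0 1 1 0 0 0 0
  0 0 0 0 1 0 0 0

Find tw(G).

A width-1 tree decomposition is:
Bags: B1 = {c, f}  B2 = {c, g}  B3 = {d, g}  B4 = {a, d}  B5 = {a, b}  B6 = {b, e}  B7 = {e, h}
Tree: B1–B2, B2–B3, B3–B4, B4–B5, B5–B6, B6–B7
Each bag holds 2 vertices, so the decomposition has width 1, which upper-bounds the treewidth. G has an edge, so its treewidth is at least 1. Combining the bounds, tw(G) = 1.

1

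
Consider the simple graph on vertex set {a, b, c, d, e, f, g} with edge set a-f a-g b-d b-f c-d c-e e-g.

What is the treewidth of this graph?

2

A width-2 tree decomposition is:
Bags: B1 = {a, b, f}  B2 = {a, b, d}  B3 = {a, c, d}  B4 = {a, c, e}  B5 = {a, e, g}
Tree: B1–B2, B2–B3, B3–B4, B4–B5
The largest bag has 3 vertices, giving width 2; this decomposition certifies tw(G) ≤ 2. The edges a–f–b–d–c–e–g–a form a cycle, so G is not a tree and its treewidth is at least 2. Hence tw(G) = 2 exactly.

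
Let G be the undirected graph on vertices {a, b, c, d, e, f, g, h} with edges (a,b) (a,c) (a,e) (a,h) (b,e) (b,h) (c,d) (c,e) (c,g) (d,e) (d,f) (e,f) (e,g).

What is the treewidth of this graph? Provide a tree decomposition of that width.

Every bag has size at most 3, so the width is 3 − 1 = 2 and tw(G) ≤ 2. On the other hand G contains the 3-clique {c, e, g}. A clique must lie in a single bag of any decomposition, so no decomposition can have width below 2. Combining the bounds, tw(G) = 2.

Treewidth 2.
One such decomposition:
Bags: B1 = {a, b, e}  B2 = {a, b, h}  B3 = {a, c, e}  B4 = {c, e, g}  B5 = {c, d, e}  B6 = {d, e, f}
Tree: B1–B2, B1–B3, B3–B4, B4–B5, B5–B6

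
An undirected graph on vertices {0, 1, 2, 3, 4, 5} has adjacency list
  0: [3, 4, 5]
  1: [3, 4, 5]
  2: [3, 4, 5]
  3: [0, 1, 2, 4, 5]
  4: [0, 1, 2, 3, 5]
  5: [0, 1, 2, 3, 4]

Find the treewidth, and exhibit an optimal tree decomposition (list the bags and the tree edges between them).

Every bag has size at most 4, so the width is 4 − 1 = 3 and tw(G) ≤ 3. For the lower bound, the 4 vertices {0, 3, 4, 5} are pairwise adjacent, and any tree decomposition puts a clique entirely inside one bag — forcing width ≥ 3. Therefore the treewidth is 3.

Treewidth 3.
One optimal decomposition is:
Bags: B1 = {0, 3, 4, 5}  B2 = {2, 3, 4, 5}  B3 = {1, 3, 4, 5}
Tree: B1–B2, B2–B3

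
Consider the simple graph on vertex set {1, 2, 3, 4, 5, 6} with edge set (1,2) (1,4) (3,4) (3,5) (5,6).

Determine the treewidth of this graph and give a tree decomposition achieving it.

The largest bag has 2 vertices, giving width 1; this decomposition certifies tw(G) ≤ 1. Any graph with an edge has treewidth ≥ 1, and G has the edge 6–5. Hence tw(G) = 1 exactly.

Treewidth 1.
One optimal decomposition is:
Bags: B1 = {5, 6}  B2 = {3, 5}  B3 = {3, 4}  B4 = {1, 4}  B5 = {1, 2}
Tree: B1–B2, B2–B3, B3–B4, B4–B5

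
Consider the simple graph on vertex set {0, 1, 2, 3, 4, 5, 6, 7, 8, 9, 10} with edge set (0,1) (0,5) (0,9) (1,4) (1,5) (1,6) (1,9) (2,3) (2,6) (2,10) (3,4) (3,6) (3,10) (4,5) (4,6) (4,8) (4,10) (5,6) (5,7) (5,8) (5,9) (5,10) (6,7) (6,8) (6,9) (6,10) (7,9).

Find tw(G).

A width-3 tree decomposition is:
Bags: B1 = {1, 4, 5, 6}  B2 = {4, 5, 6, 10}  B3 = {3, 4, 6, 10}  B4 = {2, 3, 6, 10}  B5 = {4, 5, 6, 8}  B6 = {1, 5, 6, 9}  B7 = {0, 1, 5, 9}  B8 = {5, 6, 7, 9}
Tree: B1–B2, B2–B3, B3–B4, B2–B5, B1–B6, B6–B7, B6–B8
Every bag has size at most 4, so the width is 4 − 1 = 3 and tw(G) ≤ 3. On the other hand G contains the 4-clique {0, 1, 5, 9}. A clique must lie in a single bag of any decomposition, so no decomposition can have width below 3. Combining the bounds, tw(G) = 3.

3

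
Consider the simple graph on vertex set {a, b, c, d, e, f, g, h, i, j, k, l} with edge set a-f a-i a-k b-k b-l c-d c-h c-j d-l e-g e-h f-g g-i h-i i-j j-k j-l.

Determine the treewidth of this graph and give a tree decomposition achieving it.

Treewidth 3.
One such decomposition:
Bags: B1 = {b, d, k, l}  B2 = {d, j, k, l}  B3 = {c, d, j, k}  B4 = {a, c, j, k}  B5 = {a, c, i, j}  B6 = {a, c, h, i}  B7 = {a, f, h, i}  B8 = {f, g, h, i}  B9 = {e, f, g, h}
Tree: B1–B2, B2–B3, B3–B4, B4–B5, B5–B6, B6–B7, B7–B8, B8–B9

The largest bag has 4 vertices, giving width 3; this decomposition certifies tw(G) ≤ 3. For the lower bound: the 4 vertex sets {b,d,l}, {k}, {j}, {a,c,h,i} are disjoint, each induces a connected subgraph, and every pair is joined by at least one edge of G. Contracting each set to a single vertex therefore yields K_{4} as a minor, and since treewidth is minor-monotone, tw(G) ≥ tw(K_{4}) = 3. Hence tw(G) = 3 exactly.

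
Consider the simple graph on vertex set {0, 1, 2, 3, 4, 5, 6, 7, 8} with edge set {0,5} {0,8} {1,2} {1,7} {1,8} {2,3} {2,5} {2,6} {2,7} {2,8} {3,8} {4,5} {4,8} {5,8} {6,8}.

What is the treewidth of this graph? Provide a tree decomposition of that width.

Treewidth 2.
One optimal decomposition is:
Bags: B1 = {2, 5, 8}  B2 = {2, 6, 8}  B3 = {1, 2, 8}  B4 = {0, 5, 8}  B5 = {1, 2, 7}  B6 = {2, 3, 8}  B7 = {4, 5, 8}
Tree: B1–B2, B2–B3, B1–B4, B3–B5, B2–B6, B1–B7

The largest bag has 3 vertices, giving width 2; this decomposition certifies tw(G) ≤ 2. On the other hand G contains the 3-clique {0, 5, 8}. A clique must lie in a single bag of any decomposition, so no decomposition can have width below 2. Hence tw(G) = 2 exactly.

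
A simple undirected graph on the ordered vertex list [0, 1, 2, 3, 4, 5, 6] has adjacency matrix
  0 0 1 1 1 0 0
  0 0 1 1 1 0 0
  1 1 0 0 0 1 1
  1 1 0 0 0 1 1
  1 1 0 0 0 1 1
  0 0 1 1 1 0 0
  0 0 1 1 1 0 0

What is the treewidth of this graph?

3

A width-3 tree decomposition is:
Bags: B1 = {1, 2, 3, 4}  B2 = {2, 3, 4, 5}  B3 = {0, 2, 3, 4}  B4 = {2, 3, 4, 6}
Tree: B1–B2, B2–B3, B3–B4
Every bag has size at most 4, so the width is 4 − 1 = 3 and tw(G) ≤ 3. For the lower bound: the 4 vertex sets {1,2}, {4,5}, {3}, {0} are disjoint, each induces a connected subgraph, and every pair is joined by at least one edge of G. Contracting each set to a single vertex therefore yields K_{4} as a minor, and since treewidth is minor-monotone, tw(G) ≥ tw(K_{4}) = 3. Combining the bounds, tw(G) = 3.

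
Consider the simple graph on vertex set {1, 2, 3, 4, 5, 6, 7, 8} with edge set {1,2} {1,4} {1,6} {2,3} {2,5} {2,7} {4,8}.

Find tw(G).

A width-1 tree decomposition is:
Bags: B1 = {2, 5}  B2 = {1, 2}  B3 = {1, 4}  B4 = {4, 8}  B5 = {1, 6}  B6 = {2, 7}  B7 = {2, 3}
Tree: B1–B2, B2–B3, B3–B4, B2–B5, B1–B6, B6–B7
Every bag has size at most 2, so the width is 2 − 1 = 1 and tw(G) ≤ 1. Since G has at least one edge (e.g. 5–2), it is not an edgeless graph, so tw(G) ≥ 1. The upper and lower bounds meet at 1, so that is the treewidth.

1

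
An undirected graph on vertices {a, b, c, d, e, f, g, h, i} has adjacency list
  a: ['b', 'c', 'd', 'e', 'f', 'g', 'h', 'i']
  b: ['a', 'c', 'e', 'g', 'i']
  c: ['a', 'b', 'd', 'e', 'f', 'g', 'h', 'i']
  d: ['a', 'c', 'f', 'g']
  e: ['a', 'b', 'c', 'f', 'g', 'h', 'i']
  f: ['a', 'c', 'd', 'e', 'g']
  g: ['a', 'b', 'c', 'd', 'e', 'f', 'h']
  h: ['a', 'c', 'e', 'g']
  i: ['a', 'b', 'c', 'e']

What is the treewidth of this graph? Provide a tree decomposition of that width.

Every bag has size at most 5, so the width is 5 − 1 = 4 and tw(G) ≤ 4. On the other hand G contains the 5-clique {a, c, d, f, g}. A clique must lie in a single bag of any decomposition, so no decomposition can have width below 4. Combining the bounds, tw(G) = 4.

Treewidth 4.
One optimal decomposition is:
Bags: B1 = {a, b, c, e, g}  B2 = {a, c, e, f, g}  B3 = {a, c, e, g, h}  B4 = {a, b, c, e, i}  B5 = {a, c, d, f, g}
Tree: B1–B2, B1–B3, B1–B4, B2–B5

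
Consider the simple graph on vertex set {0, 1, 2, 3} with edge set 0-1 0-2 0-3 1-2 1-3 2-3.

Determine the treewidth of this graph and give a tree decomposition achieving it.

A single bag containing all 4 vertices is trivially a valid decomposition of width 3. Conversely, {0, 1, 2, 3} is a clique of size 4, and the vertices of any clique must share a bag in every tree decomposition; so some bag has ≥ 4 vertices and tw(G) ≥ 3. The upper and lower bounds meet at 3, so that is the treewidth.

Treewidth 3.
One optimal decomposition is:
Bags: B1 = {0, 1, 2, 3}
Tree: (single bag)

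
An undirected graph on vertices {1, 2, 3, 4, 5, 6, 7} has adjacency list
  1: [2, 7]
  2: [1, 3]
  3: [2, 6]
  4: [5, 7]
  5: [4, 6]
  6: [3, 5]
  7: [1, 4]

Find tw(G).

2

A width-2 tree decomposition is:
Bags: B1 = {1, 2, 3}  B2 = {1, 3, 7}  B3 = {3, 4, 7}  B4 = {3, 4, 5}  B5 = {3, 5, 6}
Tree: B1–B2, B2–B3, B3–B4, B4–B5
Each bag holds 3 vertices, so the decomposition has width 2, which upper-bounds the treewidth. For the lower bound, G contains the cycle 3–2–1–7–4–5–6–3, so G is not a forest; only forests have treewidth ≤ 1, hence tw(G) ≥ 2. The upper and lower bounds meet at 2, so that is the treewidth.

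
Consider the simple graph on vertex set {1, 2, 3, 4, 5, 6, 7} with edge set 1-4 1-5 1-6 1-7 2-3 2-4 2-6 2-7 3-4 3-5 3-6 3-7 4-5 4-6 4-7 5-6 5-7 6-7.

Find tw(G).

A width-4 tree decomposition is:
Bags: B1 = {3, 4, 5, 6, 7}  B2 = {1, 4, 5, 6, 7}  B3 = {2, 3, 4, 6, 7}
Tree: B1–B2, B1–B3
Every bag has size at most 5, so the width is 5 − 1 = 4 and tw(G) ≤ 4. On the other hand G contains the 5-clique {1, 4, 5, 6, 7}. A clique must lie in a single bag of any decomposition, so no decomposition can have width below 4. The upper and lower bounds meet at 4, so that is the treewidth.

4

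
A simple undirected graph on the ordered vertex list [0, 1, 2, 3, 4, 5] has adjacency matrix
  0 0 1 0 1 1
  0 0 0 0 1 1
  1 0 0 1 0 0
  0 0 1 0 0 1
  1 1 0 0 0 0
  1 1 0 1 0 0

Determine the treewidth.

2

A width-2 tree decomposition is:
Bags: B1 = {2, 3, 5}  B2 = {0, 2, 5}  B3 = {0, 1, 5}  B4 = {0, 1, 4}
Tree: B1–B2, B2–B3, B3–B4
Each bag holds 3 vertices, so the decomposition has width 2, which upper-bounds the treewidth. For the lower bound, G contains the cycle 3–2–0–5–3, so G is not a forest; only forests have treewidth ≤ 1, hence tw(G) ≥ 2. Therefore the treewidth is 2.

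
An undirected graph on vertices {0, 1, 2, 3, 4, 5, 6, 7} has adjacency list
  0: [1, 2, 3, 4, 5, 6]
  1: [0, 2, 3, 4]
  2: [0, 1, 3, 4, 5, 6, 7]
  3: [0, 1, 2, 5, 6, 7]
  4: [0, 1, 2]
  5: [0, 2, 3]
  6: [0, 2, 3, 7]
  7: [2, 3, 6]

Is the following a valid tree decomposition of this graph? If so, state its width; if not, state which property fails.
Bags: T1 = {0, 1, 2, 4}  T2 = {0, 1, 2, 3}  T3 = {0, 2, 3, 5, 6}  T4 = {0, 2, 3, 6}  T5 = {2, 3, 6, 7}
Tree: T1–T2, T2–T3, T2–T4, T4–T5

A tree decomposition must satisfy three properties: every vertex lies in some bag; for every edge, both endpoints lie together in some bag; and for every vertex, the bags containing it form a connected subtree. Here bags containing vertex 6 are not connected in the tree, so the decomposition is invalid.

No — bags containing vertex 6 are not connected in the tree.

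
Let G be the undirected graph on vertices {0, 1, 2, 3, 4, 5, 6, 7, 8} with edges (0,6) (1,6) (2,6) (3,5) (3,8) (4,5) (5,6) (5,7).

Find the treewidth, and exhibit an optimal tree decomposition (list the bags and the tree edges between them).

The largest bag has 2 vertices, giving width 1; this decomposition certifies tw(G) ≤ 1. Since G has at least one edge (e.g. 7–5), it is not an edgeless graph, so tw(G) ≥ 1. Therefore the treewidth is 1.

Treewidth 1.
One optimal decomposition is:
Bags: B1 = {5, 7}  B2 = {5, 6}  B3 = {1, 6}  B4 = {4, 5}  B5 = {0, 6}  B6 = {3, 5}  B7 = {2, 6}  B8 = {3, 8}
Tree: B1–B2, B2–B3, B2–B4, B2–B5, B2–B6, B3–B7, B6–B8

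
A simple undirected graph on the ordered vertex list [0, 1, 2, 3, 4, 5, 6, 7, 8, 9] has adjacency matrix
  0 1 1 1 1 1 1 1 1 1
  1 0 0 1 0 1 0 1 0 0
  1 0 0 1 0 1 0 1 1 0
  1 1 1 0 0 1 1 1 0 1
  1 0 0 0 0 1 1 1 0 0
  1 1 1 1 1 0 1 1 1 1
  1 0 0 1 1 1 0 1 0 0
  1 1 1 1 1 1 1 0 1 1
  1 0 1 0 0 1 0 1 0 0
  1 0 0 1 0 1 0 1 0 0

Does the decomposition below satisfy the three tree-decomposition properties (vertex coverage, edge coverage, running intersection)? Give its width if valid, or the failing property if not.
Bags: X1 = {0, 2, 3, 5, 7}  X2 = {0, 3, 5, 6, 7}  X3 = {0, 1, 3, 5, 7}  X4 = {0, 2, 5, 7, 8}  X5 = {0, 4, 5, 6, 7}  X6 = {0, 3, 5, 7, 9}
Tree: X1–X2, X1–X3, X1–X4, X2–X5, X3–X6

Yes; width 4.

Checking the three conditions: (i) the bags cover all of {0, 1, 2, 3, 4, 5, 6, 7, 8, 9}; (ii) for each edge, some bag contains both endpoints; (iii) the bags containing any fixed vertex form a subtree. All hold, so the decomposition is valid with width 5 − 1 = 4.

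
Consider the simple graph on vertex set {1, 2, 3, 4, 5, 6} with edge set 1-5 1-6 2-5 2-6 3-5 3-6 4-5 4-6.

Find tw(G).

A width-2 tree decomposition is:
Bags: B1 = {1, 5, 6}  B2 = {2, 5, 6}  B3 = {4, 5, 6}  B4 = {3, 5, 6}
Tree: B1–B2, B2–B3, B3–B4
Every bag has size at most 3, so the width is 3 − 1 = 2 and tw(G) ≤ 2. The edges 5–1–6–2–5 form a cycle, so G is not a tree and its treewidth is at least 2. Combining the bounds, tw(G) = 2.

2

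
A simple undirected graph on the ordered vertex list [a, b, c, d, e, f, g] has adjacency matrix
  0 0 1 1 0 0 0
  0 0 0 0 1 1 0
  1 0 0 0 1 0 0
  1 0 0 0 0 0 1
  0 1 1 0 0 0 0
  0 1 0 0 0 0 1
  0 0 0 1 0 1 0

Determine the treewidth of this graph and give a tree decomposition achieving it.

Every bag has size at most 3, so the width is 3 − 1 = 2 and tw(G) ≤ 2. For the lower bound, G contains the cycle e–b–f–g–d–a–c–e, so G is not a forest; only forests have treewidth ≤ 1, hence tw(G) ≥ 2. Hence tw(G) = 2 exactly.

Treewidth 2.
Bags: B1 = {b, e, f}  B2 = {e, f, g}  B3 = {d, e, g}  B4 = {a, d, e}  B5 = {a, c, e}
Tree: B1–B2, B2–B3, B3–B4, B4–B5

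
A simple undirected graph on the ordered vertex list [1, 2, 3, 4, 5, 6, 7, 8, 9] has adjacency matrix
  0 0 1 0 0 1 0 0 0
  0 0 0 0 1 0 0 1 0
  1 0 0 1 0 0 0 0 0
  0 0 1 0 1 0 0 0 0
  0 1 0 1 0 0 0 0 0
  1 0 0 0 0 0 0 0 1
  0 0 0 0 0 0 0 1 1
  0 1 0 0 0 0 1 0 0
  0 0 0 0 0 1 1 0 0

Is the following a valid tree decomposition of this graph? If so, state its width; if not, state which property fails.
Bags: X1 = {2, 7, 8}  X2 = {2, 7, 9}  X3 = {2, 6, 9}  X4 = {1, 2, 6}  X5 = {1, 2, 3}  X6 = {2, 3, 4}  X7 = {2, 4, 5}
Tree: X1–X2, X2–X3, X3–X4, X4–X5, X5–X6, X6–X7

Yes; width 2.

Vertex coverage: the bags together contain {1, 2, 3, 4, 5, 6, 7, 8, 9}, the full vertex set. Edge coverage: each edge of G has both endpoints in at least one bag. Running intersection: for every vertex, the bags containing it form a connected subtree. All three properties hold, so this is a valid tree decomposition of width max|bag| − 1 = 2, and hence tw(G) ≤ 2.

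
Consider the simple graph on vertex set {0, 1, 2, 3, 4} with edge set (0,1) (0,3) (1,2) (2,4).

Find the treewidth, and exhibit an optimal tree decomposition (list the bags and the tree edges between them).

Each bag holds 2 vertices, so the decomposition has width 1, which upper-bounds the treewidth. G has an edge, so its treewidth is at least 1. The upper and lower bounds meet at 1, so that is the treewidth.

Treewidth 1.
One such decomposition:
Bags: B1 = {2, 4}  B2 = {1, 2}  B3 = {0, 1}  B4 = {0, 3}
Tree: B1–B2, B2–B3, B3–B4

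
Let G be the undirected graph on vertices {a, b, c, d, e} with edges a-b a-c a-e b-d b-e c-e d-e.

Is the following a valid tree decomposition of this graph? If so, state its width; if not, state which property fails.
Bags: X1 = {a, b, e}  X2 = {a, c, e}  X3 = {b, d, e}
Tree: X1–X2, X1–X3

Checking the three conditions: (i) the bags cover all of {a, b, c, d, e}; (ii) for each edge, some bag contains both endpoints; (iii) the bags containing any fixed vertex form a subtree. All hold, so the decomposition is valid with width 3 − 1 = 2.

Yes; width 2.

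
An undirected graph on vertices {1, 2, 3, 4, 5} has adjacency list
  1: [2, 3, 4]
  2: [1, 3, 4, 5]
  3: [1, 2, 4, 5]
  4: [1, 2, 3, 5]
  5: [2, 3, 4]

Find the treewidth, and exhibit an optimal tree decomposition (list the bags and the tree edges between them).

Treewidth 3.
Bags: B1 = {2, 3, 4, 5}  B2 = {1, 2, 3, 4}
Tree: B1–B2

Each bag holds 4 vertices, so the decomposition has width 3, which upper-bounds the treewidth. On the other hand G contains the 4-clique {1, 2, 3, 4}. A clique must lie in a single bag of any decomposition, so no decomposition can have width below 3. The upper and lower bounds meet at 3, so that is the treewidth.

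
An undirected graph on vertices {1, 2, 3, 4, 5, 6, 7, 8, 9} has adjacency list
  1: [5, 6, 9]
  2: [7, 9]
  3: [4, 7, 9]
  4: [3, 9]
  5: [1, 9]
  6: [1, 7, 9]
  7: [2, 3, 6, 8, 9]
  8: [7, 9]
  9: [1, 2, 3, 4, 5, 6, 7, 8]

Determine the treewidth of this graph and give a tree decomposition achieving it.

Every bag has size at most 3, so the width is 3 − 1 = 2 and tw(G) ≤ 2. For the lower bound, the 3 vertices {1, 5, 9} are pairwise adjacent, and any tree decomposition puts a clique entirely inside one bag — forcing width ≥ 2. Hence tw(G) = 2 exactly.

Treewidth 2.
Bags: B1 = {6, 7, 9}  B2 = {3, 7, 9}  B3 = {1, 6, 9}  B4 = {7, 8, 9}  B5 = {1, 5, 9}  B6 = {3, 4, 9}  B7 = {2, 7, 9}
Tree: B1–B2, B1–B3, B2–B4, B3–B5, B2–B6, B2–B7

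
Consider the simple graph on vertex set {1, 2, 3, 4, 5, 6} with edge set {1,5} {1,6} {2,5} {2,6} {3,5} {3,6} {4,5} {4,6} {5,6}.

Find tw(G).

A width-2 tree decomposition is:
Bags: B1 = {4, 5, 6}  B2 = {1, 5, 6}  B3 = {2, 5, 6}  B4 = {3, 5, 6}
Tree: B1–B2, B1–B3, B1–B4
The largest bag has 3 vertices, giving width 2; this decomposition certifies tw(G) ≤ 2. On the other hand G contains the 3-clique {1, 5, 6}. A clique must lie in a single bag of any decomposition, so no decomposition can have width below 2. The upper and lower bounds meet at 2, so that is the treewidth.

2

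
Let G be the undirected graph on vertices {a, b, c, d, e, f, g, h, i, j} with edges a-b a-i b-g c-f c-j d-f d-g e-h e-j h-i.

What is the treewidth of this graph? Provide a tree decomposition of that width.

Treewidth 2.
Bags: B1 = {a, b, g}  B2 = {a, d, g}  B3 = {a, d, f}  B4 = {a, c, f}  B5 = {a, c, j}  B6 = {a, e, j}  B7 = {a, e, h}  B8 = {a, h, i}
Tree: B1–B2, B2–B3, B3–B4, B4–B5, B5–B6, B6–B7, B7–B8

Each bag holds 3 vertices, so the decomposition has width 2, which upper-bounds the treewidth. The edges a–b–g–d–f–c–j–e–h–i–a form a cycle, so G is not a tree and its treewidth is at least 2. The upper and lower bounds meet at 2, so that is the treewidth.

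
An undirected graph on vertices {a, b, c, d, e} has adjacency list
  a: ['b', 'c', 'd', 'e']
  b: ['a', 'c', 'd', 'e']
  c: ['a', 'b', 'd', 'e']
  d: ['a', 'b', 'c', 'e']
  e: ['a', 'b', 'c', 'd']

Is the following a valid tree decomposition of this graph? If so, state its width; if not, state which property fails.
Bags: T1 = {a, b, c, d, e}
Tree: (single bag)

Checking the three conditions: (i) the bags cover all of {a, b, c, d, e}; (ii) for each edge, some bag contains both endpoints; (iii) the bags containing any fixed vertex form a subtree. All hold, so the decomposition is valid with width 5 − 1 = 4.

Yes; width 4.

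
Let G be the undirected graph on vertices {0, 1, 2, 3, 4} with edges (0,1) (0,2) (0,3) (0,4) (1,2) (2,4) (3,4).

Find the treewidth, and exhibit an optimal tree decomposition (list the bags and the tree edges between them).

The largest bag has 3 vertices, giving width 2; this decomposition certifies tw(G) ≤ 2. On the other hand G contains the 3-clique {0, 1, 2}. A clique must lie in a single bag of any decomposition, so no decomposition can have width below 2. Therefore the treewidth is 2.

Treewidth 2.
Bags: B1 = {0, 2, 4}  B2 = {0, 1, 2}  B3 = {0, 3, 4}
Tree: B1–B2, B1–B3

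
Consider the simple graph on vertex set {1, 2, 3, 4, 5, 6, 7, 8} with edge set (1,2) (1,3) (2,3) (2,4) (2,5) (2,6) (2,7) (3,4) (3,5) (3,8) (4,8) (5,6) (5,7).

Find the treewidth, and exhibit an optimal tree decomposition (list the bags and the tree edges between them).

Treewidth 2.
One optimal decomposition is:
Bags: B1 = {2, 3, 4}  B2 = {2, 3, 5}  B3 = {2, 5, 6}  B4 = {2, 5, 7}  B5 = {3, 4, 8}  B6 = {1, 2, 3}
Tree: B1–B2, B2–B3, B2–B4, B1–B5, B1–B6

The largest bag has 3 vertices, giving width 2; this decomposition certifies tw(G) ≤ 2. Conversely, {3, 4, 8} is a clique of size 3, and the vertices of any clique must share a bag in every tree decomposition; so some bag has ≥ 3 vertices and tw(G) ≥ 2. Hence tw(G) = 2 exactly.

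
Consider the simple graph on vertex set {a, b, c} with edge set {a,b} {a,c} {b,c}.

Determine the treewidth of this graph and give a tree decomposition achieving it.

With just one bag of size 3, the width is 3 − 1 = 2, so tw(G) ≤ 2. Conversely, {a, b, c} is a clique of size 3, and the vertices of any clique must share a bag in every tree decomposition; so some bag has ≥ 3 vertices and tw(G) ≥ 2. Therefore the treewidth is 2.

Treewidth 2.
One optimal decomposition is:
Bags: B1 = {a, b, c}
Tree: (single bag)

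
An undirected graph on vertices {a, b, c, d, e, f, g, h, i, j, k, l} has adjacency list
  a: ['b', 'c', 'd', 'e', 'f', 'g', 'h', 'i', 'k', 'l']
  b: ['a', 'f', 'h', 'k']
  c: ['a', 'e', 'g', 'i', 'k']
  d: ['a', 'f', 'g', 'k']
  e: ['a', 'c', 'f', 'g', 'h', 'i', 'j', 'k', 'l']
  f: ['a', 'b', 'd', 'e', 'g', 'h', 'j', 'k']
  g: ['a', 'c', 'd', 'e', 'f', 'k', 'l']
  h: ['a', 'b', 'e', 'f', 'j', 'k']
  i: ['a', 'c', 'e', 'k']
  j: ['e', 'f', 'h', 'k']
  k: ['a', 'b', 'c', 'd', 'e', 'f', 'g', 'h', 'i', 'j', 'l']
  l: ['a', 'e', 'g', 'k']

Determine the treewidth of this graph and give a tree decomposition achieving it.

Treewidth 4.
One such decomposition:
Bags: B1 = {a, e, f, h, k}  B2 = {a, e, f, g, k}  B3 = {a, b, f, h, k}  B4 = {a, d, f, g, k}  B5 = {a, e, g, k, l}  B6 = {a, c, e, g, k}  B7 = {a, c, e, i, k}  B8 = {e, f, h, j, k}
Tree: B1–B2, B1–B3, B2–B4, B2–B5, B2–B6, B6–B7, B1–B8

Every bag has size at most 5, so the width is 5 − 1 = 4 and tw(G) ≤ 4. Conversely, {e, f, h, j, k} is a clique of size 5, and the vertices of any clique must share a bag in every tree decomposition; so some bag has ≥ 5 vertices and tw(G) ≥ 4. The upper and lower bounds meet at 4, so that is the treewidth.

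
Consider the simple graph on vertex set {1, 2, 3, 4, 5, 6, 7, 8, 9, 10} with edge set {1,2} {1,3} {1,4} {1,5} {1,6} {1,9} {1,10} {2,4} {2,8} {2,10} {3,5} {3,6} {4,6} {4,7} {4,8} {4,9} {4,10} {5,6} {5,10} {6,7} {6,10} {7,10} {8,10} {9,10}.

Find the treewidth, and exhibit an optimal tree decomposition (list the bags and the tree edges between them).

Treewidth 3.
Bags: B1 = {1, 2, 4, 10}  B2 = {1, 4, 6, 10}  B3 = {1, 4, 9, 10}  B4 = {4, 6, 7, 10}  B5 = {2, 4, 8, 10}  B6 = {1, 5, 6, 10}  B7 = {1, 3, 5, 6}
Tree: B1–B2, B2–B3, B2–B4, B1–B5, B2–B6, B6–B7

Every bag has size at most 4, so the width is 4 − 1 = 3 and tw(G) ≤ 3. For the lower bound, the 4 vertices {2, 4, 8, 10} are pairwise adjacent, and any tree decomposition puts a clique entirely inside one bag — forcing width ≥ 3. Therefore the treewidth is 3.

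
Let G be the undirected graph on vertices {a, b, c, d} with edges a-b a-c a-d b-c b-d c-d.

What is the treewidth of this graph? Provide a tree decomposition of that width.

Treewidth 3.
One such decomposition:
Bags: B1 = {a, b, c, d}
Tree: (single bag)

With just one bag of size 4, the width is 4 − 1 = 3, so tw(G) ≤ 3. For the lower bound, the 4 vertices {a, b, c, d} are pairwise adjacent, and any tree decomposition puts a clique entirely inside one bag — forcing width ≥ 3. The upper and lower bounds meet at 3, so that is the treewidth.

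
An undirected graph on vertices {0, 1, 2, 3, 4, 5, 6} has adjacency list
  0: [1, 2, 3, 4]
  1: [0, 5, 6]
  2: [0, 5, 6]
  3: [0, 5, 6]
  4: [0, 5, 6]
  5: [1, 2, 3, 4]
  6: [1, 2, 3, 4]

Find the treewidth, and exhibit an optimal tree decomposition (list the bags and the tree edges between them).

The largest bag has 4 vertices, giving width 3; this decomposition certifies tw(G) ≤ 3. For the lower bound: the 4 vertex sets {1,6}, {0,3}, {5}, {4} are disjoint, each induces a connected subgraph, and every pair is joined by at least one edge of G. Contracting each set to a single vertex therefore yields K_{4} as a minor, and since treewidth is minor-monotone, tw(G) ≥ tw(K_{4}) = 3. Hence tw(G) = 3 exactly.

Treewidth 3.
Bags: B1 = {0, 1, 5, 6}  B2 = {0, 3, 5, 6}  B3 = {0, 4, 5, 6}  B4 = {0, 2, 5, 6}
Tree: B1–B2, B2–B3, B3–B4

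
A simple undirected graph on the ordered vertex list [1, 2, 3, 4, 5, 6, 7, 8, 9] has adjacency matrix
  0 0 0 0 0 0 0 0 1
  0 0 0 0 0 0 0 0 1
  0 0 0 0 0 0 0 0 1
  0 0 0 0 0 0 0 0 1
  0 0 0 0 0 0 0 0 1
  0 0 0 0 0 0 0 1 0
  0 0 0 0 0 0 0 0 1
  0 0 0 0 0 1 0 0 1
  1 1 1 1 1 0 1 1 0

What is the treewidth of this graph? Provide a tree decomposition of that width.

Treewidth 1.
One such decomposition:
Bags: B1 = {8, 9}  B2 = {2, 9}  B3 = {7, 9}  B4 = {5, 9}  B5 = {6, 8}  B6 = {3, 9}  B7 = {1, 9}  B8 = {4, 9}
Tree: B1–B2, B1–B3, B1–B4, B1–B5, B2–B6, B3–B7, B4–B8

Every bag has size at most 2, so the width is 2 − 1 = 1 and tw(G) ≤ 1. Any graph with an edge has treewidth ≥ 1, and G has the edge 8–9. The upper and lower bounds meet at 1, so that is the treewidth.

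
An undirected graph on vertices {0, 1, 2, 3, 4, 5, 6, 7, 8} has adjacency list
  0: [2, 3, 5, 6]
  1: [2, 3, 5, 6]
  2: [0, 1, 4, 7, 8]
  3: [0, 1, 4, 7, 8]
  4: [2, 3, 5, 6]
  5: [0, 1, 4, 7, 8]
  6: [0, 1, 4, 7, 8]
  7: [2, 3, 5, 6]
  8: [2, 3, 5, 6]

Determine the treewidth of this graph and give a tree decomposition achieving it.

Treewidth 4.
One optimal decomposition is:
Bags: B1 = {0, 2, 3, 5, 6}  B2 = {2, 3, 5, 6, 7}  B3 = {2, 3, 5, 6, 8}  B4 = {2, 3, 4, 5, 6}  B5 = {1, 2, 3, 5, 6}
Tree: B1–B2, B2–B3, B3–B4, B4–B5

Each bag holds 5 vertices, so the decomposition has width 4, which upper-bounds the treewidth. For the lower bound: the 5 vertex sets {0,6}, {5,7}, {3,8}, {2}, {4} are disjoint, each induces a connected subgraph, and every pair is joined by at least one edge of G. Contracting each set to a single vertex therefore yields K_{5} as a minor, and since treewidth is minor-monotone, tw(G) ≥ tw(K_{5}) = 4. Hence tw(G) = 4 exactly.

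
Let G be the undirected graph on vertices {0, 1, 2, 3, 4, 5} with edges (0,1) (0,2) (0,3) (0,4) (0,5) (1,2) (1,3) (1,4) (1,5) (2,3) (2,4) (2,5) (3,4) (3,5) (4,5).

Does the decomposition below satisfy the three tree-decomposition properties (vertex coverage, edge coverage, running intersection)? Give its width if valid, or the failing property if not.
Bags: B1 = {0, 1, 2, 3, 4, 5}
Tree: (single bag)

Yes; width 5.

Every vertex of G appears in some bag (union = {0, 1, 2, 3, 4, 5}); every edge is covered by a bag; and for each vertex v the set of bags containing v is connected in the bag tree. The decomposition is therefore valid. The largest bag has 6 vertices, so the width is 5.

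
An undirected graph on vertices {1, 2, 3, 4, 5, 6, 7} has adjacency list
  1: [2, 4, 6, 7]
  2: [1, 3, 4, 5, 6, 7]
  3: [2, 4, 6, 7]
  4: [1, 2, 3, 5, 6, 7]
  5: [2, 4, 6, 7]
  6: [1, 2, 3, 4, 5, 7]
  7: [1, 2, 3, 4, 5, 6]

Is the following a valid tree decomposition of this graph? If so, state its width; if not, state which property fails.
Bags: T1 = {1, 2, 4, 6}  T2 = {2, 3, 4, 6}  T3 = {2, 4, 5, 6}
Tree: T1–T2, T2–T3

No — vertex 7 appears in no bag.

A tree decomposition must satisfy three properties: every vertex lies in some bag; for every edge, both endpoints lie together in some bag; and for every vertex, the bags containing it form a connected subtree. Here vertex 7 appears in no bag, so the decomposition is invalid.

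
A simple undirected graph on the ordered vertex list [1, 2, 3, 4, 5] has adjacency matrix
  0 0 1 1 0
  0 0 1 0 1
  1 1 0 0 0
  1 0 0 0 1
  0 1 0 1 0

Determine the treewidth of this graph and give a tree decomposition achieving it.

Every bag has size at most 3, so the width is 3 − 1 = 2 and tw(G) ≤ 2. For the lower bound, G contains the cycle 4–1–3–2–5–4, so G is not a forest; only forests have treewidth ≤ 1, hence tw(G) ≥ 2. Therefore the treewidth is 2.

Treewidth 2.
One such decomposition:
Bags: B1 = {1, 3, 4}  B2 = {2, 3, 4}  B3 = {2, 4, 5}
Tree: B1–B2, B2–B3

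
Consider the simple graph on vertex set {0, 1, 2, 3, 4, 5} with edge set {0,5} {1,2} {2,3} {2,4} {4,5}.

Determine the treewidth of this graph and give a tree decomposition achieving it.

Treewidth 1.
Bags: B1 = {2, 4}  B2 = {4, 5}  B3 = {2, 3}  B4 = {1, 2}  B5 = {0, 5}
Tree: B1–B2, B1–B3, B3–B4, B2–B5

The largest bag has 2 vertices, giving width 1; this decomposition certifies tw(G) ≤ 1. G has an edge, so its treewidth is at least 1. The upper and lower bounds meet at 1, so that is the treewidth.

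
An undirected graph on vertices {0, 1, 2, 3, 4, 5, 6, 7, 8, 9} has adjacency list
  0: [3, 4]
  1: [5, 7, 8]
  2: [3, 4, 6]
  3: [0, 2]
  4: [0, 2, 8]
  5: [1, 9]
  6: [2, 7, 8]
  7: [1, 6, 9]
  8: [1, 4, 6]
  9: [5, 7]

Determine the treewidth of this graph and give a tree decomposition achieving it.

Each bag holds 3 vertices, so the decomposition has width 2, which upper-bounds the treewidth. The edges 0–3–2–4–0 form a cycle, so G is not a tree and its treewidth is at least 2. Combining the bounds, tw(G) = 2.

Treewidth 2.
Bags: B1 = {0, 3, 4}  B2 = {2, 3, 4}  B3 = {2, 4, 8}  B4 = {2, 6, 8}  B5 = {1, 6, 8}  B6 = {1, 6, 7}  B7 = {1, 5, 7}  B8 = {5, 7, 9}
Tree: B1–B2, B2–B3, B3–B4, B4–B5, B5–B6, B6–B7, B7–B8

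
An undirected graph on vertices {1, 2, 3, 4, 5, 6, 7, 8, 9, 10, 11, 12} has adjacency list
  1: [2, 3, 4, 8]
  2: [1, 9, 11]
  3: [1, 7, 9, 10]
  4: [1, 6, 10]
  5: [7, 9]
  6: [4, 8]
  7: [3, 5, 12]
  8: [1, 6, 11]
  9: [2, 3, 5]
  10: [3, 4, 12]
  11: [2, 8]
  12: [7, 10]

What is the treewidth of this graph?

A width-3 tree decomposition is:
Bags: B1 = {5, 7, 10, 12}  B2 = {3, 5, 7, 10}  B3 = {3, 5, 9, 10}  B4 = {3, 4, 9, 10}  B5 = {1, 3, 4, 9}  B6 = {1, 2, 4, 9}  B7 = {1, 2, 4, 6}  B8 = {1, 2, 6, 8}  B9 = {2, 6, 8, 11}
Tree: B1–B2, B2–B3, B3–B4, B4–B5, B5–B6, B6–B7, B7–B8, B8–B9
The largest bag has 4 vertices, giving width 3; this decomposition certifies tw(G) ≤ 3. For the lower bound: the 4 vertex sets {5,7,12}, {10}, {3}, {1,2,4,9} are disjoint, each induces a connected subgraph, and every pair is joined by at least one edge of G. Contracting each set to a single vertex therefore yields K_{4} as a minor, and since treewidth is minor-monotone, tw(G) ≥ tw(K_{4}) = 3. Therefore the treewidth is 3.

3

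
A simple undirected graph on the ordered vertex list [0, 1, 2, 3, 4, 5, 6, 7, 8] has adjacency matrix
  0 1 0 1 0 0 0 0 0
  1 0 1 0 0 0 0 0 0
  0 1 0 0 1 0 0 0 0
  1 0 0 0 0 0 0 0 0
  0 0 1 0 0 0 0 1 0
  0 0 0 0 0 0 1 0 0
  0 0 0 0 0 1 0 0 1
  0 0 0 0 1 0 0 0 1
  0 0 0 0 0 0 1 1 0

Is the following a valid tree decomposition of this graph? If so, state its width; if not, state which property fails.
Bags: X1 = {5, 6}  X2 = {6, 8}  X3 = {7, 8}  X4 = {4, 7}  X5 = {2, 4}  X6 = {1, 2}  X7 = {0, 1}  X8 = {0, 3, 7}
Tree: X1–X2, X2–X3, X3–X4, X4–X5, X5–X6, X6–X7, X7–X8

A tree decomposition must satisfy three properties: every vertex lies in some bag; for every edge, both endpoints lie together in some bag; and for every vertex, the bags containing it form a connected subtree. Here bags containing vertex 7 are not connected in the tree, so the decomposition is invalid.

No — bags containing vertex 7 are not connected in the tree.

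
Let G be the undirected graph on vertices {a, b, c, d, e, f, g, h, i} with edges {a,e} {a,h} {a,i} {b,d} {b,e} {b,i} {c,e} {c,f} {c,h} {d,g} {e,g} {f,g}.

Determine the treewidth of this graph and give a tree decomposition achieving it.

The largest bag has 4 vertices, giving width 3; this decomposition certifies tw(G) ≤ 3. For the lower bound: the 4 vertex sets {b,d,i}, {a}, {e}, {c,f,g,h} are disjoint, each induces a connected subgraph, and every pair is joined by at least one edge of G. Contracting each set to a single vertex therefore yields K_{4} as a minor, and since treewidth is minor-monotone, tw(G) ≥ tw(K_{4}) = 3. The upper and lower bounds meet at 3, so that is the treewidth.

Treewidth 3.
One optimal decomposition is:
Bags: B1 = {a, b, d, i}  B2 = {a, b, d, e}  B3 = {a, d, e, g}  B4 = {a, e, g, h}  B5 = {c, e, g, h}  B6 = {c, f, g, h}
Tree: B1–B2, B2–B3, B3–B4, B4–B5, B5–B6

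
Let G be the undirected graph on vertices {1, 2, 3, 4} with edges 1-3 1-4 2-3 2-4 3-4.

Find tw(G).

A width-2 tree decomposition is:
Bags: B1 = {1, 3, 4}  B2 = {2, 3, 4}
Tree: B1–B2
The largest bag has 3 vertices, giving width 2; this decomposition certifies tw(G) ≤ 2. Conversely, {1, 3, 4} is a clique of size 3, and the vertices of any clique must share a bag in every tree decomposition; so some bag has ≥ 3 vertices and tw(G) ≥ 2. The upper and lower bounds meet at 2, so that is the treewidth.

2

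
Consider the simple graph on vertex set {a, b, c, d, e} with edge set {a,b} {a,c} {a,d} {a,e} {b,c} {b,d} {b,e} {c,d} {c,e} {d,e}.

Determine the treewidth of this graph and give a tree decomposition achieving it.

A single bag containing all 5 vertices is trivially a valid decomposition of width 4. On the other hand G contains the 5-clique {a, b, c, d, e}. A clique must lie in a single bag of any decomposition, so no decomposition can have width below 4. Combining the bounds, tw(G) = 4.

Treewidth 4.
One such decomposition:
Bags: B1 = {a, b, c, d, e}
Tree: (single bag)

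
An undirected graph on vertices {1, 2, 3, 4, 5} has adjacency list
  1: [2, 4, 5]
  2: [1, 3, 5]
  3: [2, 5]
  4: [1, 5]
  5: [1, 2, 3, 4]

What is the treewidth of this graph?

2

A width-2 tree decomposition is:
Bags: B1 = {2, 3, 5}  B2 = {1, 2, 5}  B3 = {1, 4, 5}
Tree: B1–B2, B2–B3
Each bag holds 3 vertices, so the decomposition has width 2, which upper-bounds the treewidth. On the other hand G contains the 3-clique {1, 2, 5}. A clique must lie in a single bag of any decomposition, so no decomposition can have width below 2. Therefore the treewidth is 2.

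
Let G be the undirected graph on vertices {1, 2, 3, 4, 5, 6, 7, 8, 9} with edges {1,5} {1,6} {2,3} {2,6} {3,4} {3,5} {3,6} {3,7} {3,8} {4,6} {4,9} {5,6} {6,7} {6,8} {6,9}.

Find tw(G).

2

A width-2 tree decomposition is:
Bags: B1 = {3, 5, 6}  B2 = {3, 4, 6}  B3 = {2, 3, 6}  B4 = {3, 6, 7}  B5 = {1, 5, 6}  B6 = {3, 6, 8}  B7 = {4, 6, 9}
Tree: B1–B2, B2–B3, B2–B4, B1–B5, B1–B6, B2–B7
Each bag holds 3 vertices, so the decomposition has width 2, which upper-bounds the treewidth. For the lower bound, the 3 vertices {1, 5, 6} are pairwise adjacent, and any tree decomposition puts a clique entirely inside one bag — forcing width ≥ 2. Hence tw(G) = 2 exactly.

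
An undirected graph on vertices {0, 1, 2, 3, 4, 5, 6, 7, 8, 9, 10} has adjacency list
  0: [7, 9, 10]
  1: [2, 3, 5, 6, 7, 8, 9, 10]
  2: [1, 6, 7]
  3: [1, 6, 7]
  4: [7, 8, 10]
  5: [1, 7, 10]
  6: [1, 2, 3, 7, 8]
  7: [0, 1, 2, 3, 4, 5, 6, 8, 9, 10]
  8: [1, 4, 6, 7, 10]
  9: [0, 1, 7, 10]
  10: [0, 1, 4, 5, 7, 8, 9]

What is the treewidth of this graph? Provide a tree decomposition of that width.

Treewidth 3.
One optimal decomposition is:
Bags: B1 = {1, 7, 8, 10}  B2 = {4, 7, 8, 10}  B3 = {1, 7, 9, 10}  B4 = {0, 7, 9, 10}  B5 = {1, 6, 7, 8}  B6 = {1, 3, 6, 7}  B7 = {1, 5, 7, 10}  B8 = {1, 2, 6, 7}
Tree: B1–B2, B1–B3, B3–B4, B1–B5, B5–B6, B3–B7, B5–B8

The largest bag has 4 vertices, giving width 3; this decomposition certifies tw(G) ≤ 3. For the lower bound, the 4 vertices {0, 7, 9, 10} are pairwise adjacent, and any tree decomposition puts a clique entirely inside one bag — forcing width ≥ 3. Therefore the treewidth is 3.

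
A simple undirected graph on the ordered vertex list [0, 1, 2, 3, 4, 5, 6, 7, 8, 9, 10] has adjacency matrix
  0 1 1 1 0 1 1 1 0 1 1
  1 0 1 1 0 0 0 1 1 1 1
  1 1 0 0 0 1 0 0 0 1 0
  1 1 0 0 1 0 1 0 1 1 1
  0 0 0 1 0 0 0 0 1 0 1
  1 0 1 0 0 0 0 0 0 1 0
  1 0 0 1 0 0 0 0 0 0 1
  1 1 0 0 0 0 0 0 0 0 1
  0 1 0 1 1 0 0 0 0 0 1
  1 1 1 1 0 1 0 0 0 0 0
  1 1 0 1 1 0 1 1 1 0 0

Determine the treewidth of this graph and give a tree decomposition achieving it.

Every bag has size at most 4, so the width is 4 − 1 = 3 and tw(G) ≤ 3. On the other hand G contains the 4-clique {0, 1, 2, 9}. A clique must lie in a single bag of any decomposition, so no decomposition can have width below 3. Combining the bounds, tw(G) = 3.

Treewidth 3.
Bags: B1 = {0, 1, 3, 9}  B2 = {0, 1, 3, 10}  B3 = {1, 3, 8, 10}  B4 = {0, 1, 7, 10}  B5 = {0, 3, 6, 10}  B6 = {0, 1, 2, 9}  B7 = {3, 4, 8, 10}  B8 = {0, 2, 5, 9}
Tree: B1–B2, B2–B3, B2–B4, B2–B5, B1–B6, B3–B7, B6–B8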